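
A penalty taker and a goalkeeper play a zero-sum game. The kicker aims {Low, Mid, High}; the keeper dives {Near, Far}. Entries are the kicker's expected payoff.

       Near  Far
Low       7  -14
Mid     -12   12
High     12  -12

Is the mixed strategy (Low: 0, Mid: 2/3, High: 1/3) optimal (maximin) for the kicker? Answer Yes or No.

Against Near this mix gives (2/3)·(-12) + (1/3)·12 = -4.
Against Far this mix gives (2/3)·12 + (1/3)·(-12) = 4.
The keeper will play Near, holding the kicker to -4. Shifting weight toward the row that does better against Near would raise this floor (the equalizing mix achieves 0 against both Near and Far), so the proposed strategy is not optimal.

No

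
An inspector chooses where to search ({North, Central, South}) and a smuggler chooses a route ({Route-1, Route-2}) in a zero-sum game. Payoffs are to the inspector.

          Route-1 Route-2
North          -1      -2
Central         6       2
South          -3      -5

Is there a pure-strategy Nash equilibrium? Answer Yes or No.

Yes

Row minima: North → -2, Central → 2, South → -5; maximin = 2.
Column maxima: Route-1 → 6, Route-2 → 2; minimax = 2.
maximin = minimax = 2, so a saddle point exists.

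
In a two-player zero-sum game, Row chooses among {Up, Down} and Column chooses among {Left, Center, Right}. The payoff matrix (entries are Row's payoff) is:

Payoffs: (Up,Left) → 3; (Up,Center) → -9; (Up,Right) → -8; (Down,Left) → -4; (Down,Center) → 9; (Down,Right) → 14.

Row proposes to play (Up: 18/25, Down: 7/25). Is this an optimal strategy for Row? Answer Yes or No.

No

Against Left this mix gives (18/25)·3 + (7/25)·(-4) = 26/25.
Against Center this mix gives (18/25)·(-9) + (7/25)·9 = -99/25.
Against Right this mix gives (18/25)·(-8) + (7/25)·14 = -46/25.
Column will play Center, holding Row to -99/25. Shifting weight toward the row that does better against Center would raise this floor (the equalizing mix achieves -9/25 against both Center and Left), so the proposed strategy is not optimal.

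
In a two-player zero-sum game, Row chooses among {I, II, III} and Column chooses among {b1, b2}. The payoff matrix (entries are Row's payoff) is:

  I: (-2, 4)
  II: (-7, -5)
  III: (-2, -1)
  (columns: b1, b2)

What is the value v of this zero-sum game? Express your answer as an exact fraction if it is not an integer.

-2

Row minima: I → -2, II → -7, III → -2; maximin = -2.
Column maxima: b1 → -2, b2 → 4; minimax = -2.
Since maximin = minimax = -2, there is a saddle point and the value is -2.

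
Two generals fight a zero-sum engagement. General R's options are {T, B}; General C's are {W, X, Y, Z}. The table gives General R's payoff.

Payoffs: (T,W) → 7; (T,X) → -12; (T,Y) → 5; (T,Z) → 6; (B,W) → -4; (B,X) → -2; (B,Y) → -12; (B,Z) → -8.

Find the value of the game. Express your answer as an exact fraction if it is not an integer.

-154/27

Row minima: T → -12, B → -12; maximin = -12.
Column maxima: W → 7, X → -2, Y → 5, Z → 6; minimax = -2.
-12 ≠ -2, so there is no saddle point; optimal play is mixed.
W is strictly dominated by Y (it gives General R strictly more in every row), so General C never plays it.
Z is strictly dominated by Y (it gives General R strictly more in every row), so General C never plays it.
On the remaining 2×2 (T, B vs X, Y):
Let General R play T with probability p. Expected payoff against X: (-12)p + (-2)(1−p) = −10p − 2; against Y: 5p + (-12)(1−p) = 17p − 12.
Setting these equal: −10p − 2 = 17p − 12 ⇒ −27p = -10 ⇒ p = 10/27, and the value is (-10)·(10/27) − 2 = -154/27.
For General C: with q = P(X), equating T's and B's payoffs gives −17q + 5 = 10q − 12 ⇒ q = 17/27.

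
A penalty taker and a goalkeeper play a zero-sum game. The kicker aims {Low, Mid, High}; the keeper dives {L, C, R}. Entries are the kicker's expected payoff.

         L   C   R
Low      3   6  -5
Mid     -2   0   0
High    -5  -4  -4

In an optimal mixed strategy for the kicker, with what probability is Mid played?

Row minima: Low → -5, Mid → -2, High → -5; maximin = -2.
Column maxima: L → 3, C → 6, R → 0; minimax = 0.
-2 ≠ 0, so there is no saddle point; optimal play is mixed.
High is strictly dominated by Mid, so the kicker never plays it.
C is strictly dominated by L (it gives the kicker strictly more in every row), so the keeper never plays it.
On the remaining 2×2 (Low, Mid vs L, R):
Let the kicker play Low with probability p. Expected payoff against L: 3p + (-2)(1−p) = 5p − 2; against R: (-5)p + 0(1−p) = −5p.
Setting these equal: 5p − 2 = −5p ⇒ 10p = 2 ⇒ p = 1/5, and the value is (5)·(1/5) − 2 = -1.
For the keeper: with q = P(L), equating Low's and Mid's payoffs gives 8q − 5 = −2q ⇒ q = 1/2.

4/5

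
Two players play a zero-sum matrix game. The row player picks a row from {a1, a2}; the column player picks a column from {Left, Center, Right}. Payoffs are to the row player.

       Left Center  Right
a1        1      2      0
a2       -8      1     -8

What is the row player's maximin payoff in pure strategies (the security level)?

Row minima: a1 → 0, a2 → -8.
The best of these is 0.

0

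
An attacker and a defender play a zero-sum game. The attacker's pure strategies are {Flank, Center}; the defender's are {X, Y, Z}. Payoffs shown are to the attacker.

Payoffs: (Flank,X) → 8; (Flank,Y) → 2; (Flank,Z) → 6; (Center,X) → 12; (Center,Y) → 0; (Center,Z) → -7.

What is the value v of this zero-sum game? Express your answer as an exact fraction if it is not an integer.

Row minima: Flank → 2, Center → -7; maximin = 2.
Column maxima: X → 12, Y → 2, Z → 6; minimax = 2.
Since maximin = minimax = 2, there is a saddle point and the value is 2.

2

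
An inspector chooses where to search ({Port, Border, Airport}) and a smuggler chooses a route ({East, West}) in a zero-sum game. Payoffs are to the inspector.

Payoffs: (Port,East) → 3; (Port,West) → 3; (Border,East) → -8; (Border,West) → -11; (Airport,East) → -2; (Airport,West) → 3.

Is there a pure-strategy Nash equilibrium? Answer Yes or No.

Row minima: Port → 3, Border → -11, Airport → -2; maximin = 3.
Column maxima: East → 3, West → 3; minimax = 3.
maximin = minimax = 3, so a saddle point exists.

Yes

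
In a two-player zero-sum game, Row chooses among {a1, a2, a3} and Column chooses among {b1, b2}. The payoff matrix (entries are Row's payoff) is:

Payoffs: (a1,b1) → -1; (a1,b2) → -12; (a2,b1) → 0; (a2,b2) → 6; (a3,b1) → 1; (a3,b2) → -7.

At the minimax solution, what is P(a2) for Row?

Row minima: a1 → -12, a2 → 0, a3 → -7; maximin = 0.
Column maxima: b1 → 1, b2 → 6; minimax = 1.
0 ≠ 1, so there is no saddle point; optimal play is mixed.
a1 is strictly dominated by a2, so Row never plays it.
On the remaining 2×2 (a2, a3 vs b1, b2):
Let Row play a2 with probability p. Expected payoff against b1: 0p + 1(1−p) = −p + 1; against b2: 6p + (-7)(1−p) = 13p − 7.
Setting these equal: −p + 1 = 13p − 7 ⇒ −14p = -8 ⇒ p = 4/7, and the value is (-1)·(4/7) + 1 = 3/7.
For Column: with q = P(b1), equating a2's and a3's payoffs gives −6q + 6 = 8q − 7 ⇒ q = 13/14.

4/7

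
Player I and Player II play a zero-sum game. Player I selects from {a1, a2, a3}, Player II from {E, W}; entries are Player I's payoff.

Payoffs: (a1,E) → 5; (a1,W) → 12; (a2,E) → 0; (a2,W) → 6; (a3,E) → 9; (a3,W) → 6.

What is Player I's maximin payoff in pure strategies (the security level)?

Row minima: a1 → 5, a2 → 0, a3 → 6.
The best of these is 6.

6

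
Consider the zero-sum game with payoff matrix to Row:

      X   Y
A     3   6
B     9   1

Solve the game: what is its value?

51/11

Row minima: A → 3, B → 1; maximin = 3.
Column maxima: X → 9, Y → 6; minimax = 6.
3 ≠ 6, so there is no saddle point; optimal play is mixed.
Let Row play A with probability p. Expected payoff against X: 3p + 9(1−p) = −6p + 9; against Y: 6p + 1(1−p) = 5p + 1.
Setting these equal: −6p + 9 = 5p + 1 ⇒ −11p = -8 ⇒ p = 8/11, and the value is (-6)·(8/11) + 9 = 51/11.
For Column: with q = P(X), equating A's and B's payoffs gives −3q + 6 = 8q + 1 ⇒ q = 5/11.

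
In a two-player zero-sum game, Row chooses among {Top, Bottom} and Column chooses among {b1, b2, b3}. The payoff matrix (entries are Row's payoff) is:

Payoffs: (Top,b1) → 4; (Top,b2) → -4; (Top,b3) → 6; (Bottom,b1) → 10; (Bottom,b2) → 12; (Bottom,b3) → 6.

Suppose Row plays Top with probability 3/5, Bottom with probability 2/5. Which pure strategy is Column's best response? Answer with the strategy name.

If Column plays b1, Row's expected payoff is (3/5)·4 + (2/5)·10 = 32/5.
If Column plays b2, Row's expected payoff is (3/5)·(-4) + (2/5)·12 = 12/5.
If Column plays b3, Row's expected payoff is (3/5)·6 + (2/5)·6 = 6.
Column minimizes Row's payoff; the smallest is 12/5, so the best response is b2.

b2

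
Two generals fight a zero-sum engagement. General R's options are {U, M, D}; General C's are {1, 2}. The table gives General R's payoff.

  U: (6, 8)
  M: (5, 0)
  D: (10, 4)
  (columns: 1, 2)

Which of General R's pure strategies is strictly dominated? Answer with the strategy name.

U gives a strictly higher payoff than M against every column: 6 > 5, 8 > 0.
So M is strictly dominated and General R never plays it.

M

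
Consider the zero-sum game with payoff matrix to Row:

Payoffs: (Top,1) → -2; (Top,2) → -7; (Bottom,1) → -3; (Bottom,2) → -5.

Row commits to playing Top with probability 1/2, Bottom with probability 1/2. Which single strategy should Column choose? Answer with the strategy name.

2

If Column plays 1, Row's expected payoff is (1/2)·(-2) + (1/2)·(-3) = -5/2.
If Column plays 2, Row's expected payoff is (1/2)·(-7) + (1/2)·(-5) = -6.
Column minimizes Row's payoff; the smallest is -6, so the best response is 2.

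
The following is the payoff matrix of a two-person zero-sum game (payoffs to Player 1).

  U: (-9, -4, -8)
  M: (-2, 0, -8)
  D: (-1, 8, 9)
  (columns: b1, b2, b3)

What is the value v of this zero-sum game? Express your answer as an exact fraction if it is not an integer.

-1

Row minima: U → -9, M → -8, D → -1; maximin = -1.
Column maxima: b1 → -1, b2 → 8, b3 → 9; minimax = -1.
Since maximin = minimax = -1, there is a saddle point and the value is -1.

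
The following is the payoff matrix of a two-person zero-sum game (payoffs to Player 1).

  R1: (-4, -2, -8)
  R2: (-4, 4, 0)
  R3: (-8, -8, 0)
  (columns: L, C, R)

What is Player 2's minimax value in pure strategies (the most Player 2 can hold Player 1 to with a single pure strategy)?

-4

Column maxima: L → -4, C → 4, R → 0.
The smallest of these is -4.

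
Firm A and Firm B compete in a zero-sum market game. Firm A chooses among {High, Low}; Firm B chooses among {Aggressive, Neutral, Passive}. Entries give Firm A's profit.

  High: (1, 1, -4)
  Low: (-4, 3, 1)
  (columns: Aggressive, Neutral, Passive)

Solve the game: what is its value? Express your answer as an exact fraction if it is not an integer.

-3/2

Row minima: High → -4, Low → -4; maximin = -4.
Column maxima: Aggressive → 1, Neutral → 3, Passive → 1; minimax = 1.
-4 ≠ 1, so there is no saddle point; optimal play is mixed.
Neutral is strictly dominated by Passive (it gives Firm A strictly more in every row), so Firm B never plays it.
On the remaining 2×2 (High, Low vs Aggressive, Passive):
Let Firm A play High with probability p. Expected payoff against Aggressive: 1p + (-4)(1−p) = 5p − 4; against Passive: (-4)p + 1(1−p) = −5p + 1.
Setting these equal: 5p − 4 = −5p + 1 ⇒ 10p = 5 ⇒ p = 1/2, and the value is (5)·(1/2) − 4 = -3/2.
For Firm B: with q = P(Aggressive), equating High's and Low's payoffs gives 5q − 4 = −5q + 1 ⇒ q = 1/2.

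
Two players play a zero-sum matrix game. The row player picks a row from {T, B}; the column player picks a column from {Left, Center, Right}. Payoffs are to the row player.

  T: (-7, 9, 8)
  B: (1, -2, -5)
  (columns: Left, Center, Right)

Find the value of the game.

-9/7

Row minima: T → -7, B → -5; maximin = -5.
Column maxima: Left → 1, Center → 9, Right → 8; minimax = 1.
-5 ≠ 1, so there is no saddle point; optimal play is mixed.
Center is strictly dominated by Right (it gives the row player strictly more in every row), so the column player never plays it.
On the remaining 2×2 (T, B vs Left, Right):
Let the row player play T with probability p. Expected payoff against Left: (-7)p + 1(1−p) = −8p + 1; against Right: 8p + (-5)(1−p) = 13p − 5.
Setting these equal: −8p + 1 = 13p − 5 ⇒ −21p = -6 ⇒ p = 2/7, and the value is (-8)·(2/7) + 1 = -9/7.
For the column player: with q = P(Left), equating T's and B's payoffs gives −15q + 8 = 6q − 5 ⇒ q = 13/21.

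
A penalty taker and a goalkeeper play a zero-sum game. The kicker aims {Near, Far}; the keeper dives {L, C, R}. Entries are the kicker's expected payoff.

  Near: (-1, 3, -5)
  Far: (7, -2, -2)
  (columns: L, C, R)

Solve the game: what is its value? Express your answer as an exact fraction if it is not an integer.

-2

Row minima: Near → -5, Far → -2; maximin = -2.
Column maxima: L → 7, C → 3, R → -2; minimax = -2.
Since maximin = minimax = -2, there is a saddle point and the value is -2.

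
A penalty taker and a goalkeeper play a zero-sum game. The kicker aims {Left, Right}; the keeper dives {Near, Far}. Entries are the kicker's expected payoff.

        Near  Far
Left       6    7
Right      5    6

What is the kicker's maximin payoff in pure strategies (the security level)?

6

Row minima: Left → 6, Right → 5.
The best of these is 6.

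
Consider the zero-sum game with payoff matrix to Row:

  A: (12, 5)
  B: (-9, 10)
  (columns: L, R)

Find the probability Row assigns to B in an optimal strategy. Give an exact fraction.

Row minima: A → 5, B → -9; maximin = 5.
Column maxima: L → 12, R → 10; minimax = 10.
5 ≠ 10, so there is no saddle point; optimal play is mixed.
Let Row play A with probability p. Expected payoff against L: 12p + (-9)(1−p) = 21p − 9; against R: 5p + 10(1−p) = −5p + 10.
Setting these equal: 21p − 9 = −5p + 10 ⇒ 26p = 19 ⇒ p = 19/26, and the value is (21)·(19/26) − 9 = 165/26.
For Column: with q = P(L), equating A's and B's payoffs gives 7q + 5 = −19q + 10 ⇒ q = 5/26.

7/26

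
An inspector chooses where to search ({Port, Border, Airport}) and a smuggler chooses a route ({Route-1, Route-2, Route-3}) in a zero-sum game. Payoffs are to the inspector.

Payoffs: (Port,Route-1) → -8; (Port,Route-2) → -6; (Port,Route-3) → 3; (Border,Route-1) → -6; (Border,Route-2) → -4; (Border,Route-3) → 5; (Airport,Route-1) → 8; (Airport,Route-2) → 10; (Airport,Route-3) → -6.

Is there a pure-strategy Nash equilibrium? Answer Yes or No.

Row minima: Port → -8, Border → -6, Airport → -6; maximin = -6.
Column maxima: Route-1 → 8, Route-2 → 10, Route-3 → 5; minimax = 5.
-6 ≠ 5, so no pure-strategy equilibrium exists.

No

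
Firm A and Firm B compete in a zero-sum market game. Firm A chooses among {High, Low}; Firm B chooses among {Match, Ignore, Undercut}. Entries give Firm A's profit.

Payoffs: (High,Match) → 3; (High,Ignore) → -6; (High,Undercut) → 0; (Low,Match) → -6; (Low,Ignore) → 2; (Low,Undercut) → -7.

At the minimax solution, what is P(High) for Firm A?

Row minima: High → -6, Low → -7; maximin = -6.
Column maxima: Match → 3, Ignore → 2, Undercut → 0; minimax = 0.
-6 ≠ 0, so there is no saddle point; optimal play is mixed.
Match is strictly dominated by Undercut (it gives Firm A strictly more in every row), so Firm B never plays it.
On the remaining 2×2 (High, Low vs Ignore, Undercut):
Let Firm A play High with probability p. Expected payoff against Ignore: (-6)p + 2(1−p) = −8p + 2; against Undercut: 0p + (-7)(1−p) = 7p − 7.
Setting these equal: −8p + 2 = 7p − 7 ⇒ −15p = -9 ⇒ p = 3/5, and the value is (-8)·(3/5) + 2 = -14/5.
For Firm B: with q = P(Ignore), equating High's and Low's payoffs gives −6q = 9q − 7 ⇒ q = 7/15.

3/5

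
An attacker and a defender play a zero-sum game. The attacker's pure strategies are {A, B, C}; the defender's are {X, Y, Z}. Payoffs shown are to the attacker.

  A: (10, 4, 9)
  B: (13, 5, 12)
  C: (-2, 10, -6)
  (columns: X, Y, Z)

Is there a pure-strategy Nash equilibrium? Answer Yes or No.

No

Row minima: A → 4, B → 5, C → -6; maximin = 5.
Column maxima: X → 13, Y → 10, Z → 12; minimax = 10.
5 ≠ 10, so no pure-strategy equilibrium exists.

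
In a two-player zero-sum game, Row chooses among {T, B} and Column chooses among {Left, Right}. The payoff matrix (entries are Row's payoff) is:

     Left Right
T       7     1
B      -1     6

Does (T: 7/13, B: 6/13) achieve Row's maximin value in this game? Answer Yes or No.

Against Left this mix gives (7/13)·7 + (6/13)·(-1) = 43/13.
Against Right this mix gives (7/13)·1 + (6/13)·6 = 43/13.
All of Column's active replies (Left, Right) yield 43/13, and no column does worse for Row. The mix makes Column indifferent and guarantees 43/13, so it is optimal.

Yes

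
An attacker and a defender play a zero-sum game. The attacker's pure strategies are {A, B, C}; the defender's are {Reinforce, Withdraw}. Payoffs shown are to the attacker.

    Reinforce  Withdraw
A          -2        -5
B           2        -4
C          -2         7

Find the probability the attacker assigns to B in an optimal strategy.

3/5

Row minima: A → -5, B → -4, C → -2; maximin = -2.
Column maxima: Reinforce → 2, Withdraw → 7; minimax = 2.
-2 ≠ 2, so there is no saddle point; optimal play is mixed.
A is strictly dominated by B, so the attacker never plays it.
On the remaining 2×2 (B, C vs Reinforce, Withdraw):
Let the attacker play B with probability p. Expected payoff against Reinforce: 2p + (-2)(1−p) = 4p − 2; against Withdraw: (-4)p + 7(1−p) = −11p + 7.
Setting these equal: 4p − 2 = −11p + 7 ⇒ 15p = 9 ⇒ p = 3/5, and the value is (4)·(3/5) − 2 = 2/5.
For the defender: with q = P(Reinforce), equating B's and C's payoffs gives 6q − 4 = −9q + 7 ⇒ q = 11/15.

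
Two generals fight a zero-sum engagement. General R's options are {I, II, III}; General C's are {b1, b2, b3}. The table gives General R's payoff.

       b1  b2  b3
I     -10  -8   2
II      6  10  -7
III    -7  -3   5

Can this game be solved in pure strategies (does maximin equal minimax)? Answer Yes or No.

No

Row minima: I → -10, II → -7, III → -7; maximin = -7.
Column maxima: b1 → 6, b2 → 10, b3 → 5; minimax = 5.
-7 ≠ 5, so no pure-strategy equilibrium exists.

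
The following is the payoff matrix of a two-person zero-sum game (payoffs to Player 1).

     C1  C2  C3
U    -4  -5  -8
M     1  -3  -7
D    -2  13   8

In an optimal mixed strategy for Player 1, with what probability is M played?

Row minima: U → -8, M → -7, D → -2; maximin = -2.
Column maxima: C1 → 1, C2 → 13, C3 → 8; minimax = 1.
-2 ≠ 1, so there is no saddle point; optimal play is mixed.
U is strictly dominated by M, so Player 1 never plays it.
C2 is strictly dominated by C3 (it gives Player 1 strictly more in every row), so Player 2 never plays it.
On the remaining 2×2 (M, D vs C1, C3):
Let Player 1 play M with probability p. Expected payoff against C1: 1p + (-2)(1−p) = 3p − 2; against C3: (-7)p + 8(1−p) = −15p + 8.
Setting these equal: 3p − 2 = −15p + 8 ⇒ 18p = 10 ⇒ p = 5/9, and the value is (3)·(5/9) − 2 = -1/3.
For Player 2: with q = P(C1), equating M's and D's payoffs gives 8q − 7 = −10q + 8 ⇒ q = 5/6.

5/9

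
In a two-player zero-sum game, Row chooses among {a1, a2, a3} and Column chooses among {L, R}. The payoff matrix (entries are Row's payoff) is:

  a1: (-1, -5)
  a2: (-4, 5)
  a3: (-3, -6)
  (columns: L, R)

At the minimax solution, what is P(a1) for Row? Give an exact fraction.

Row minima: a1 → -5, a2 → -4, a3 → -6; maximin = -4.
Column maxima: L → -1, R → 5; minimax = -1.
-4 ≠ -1, so there is no saddle point; optimal play is mixed.
a3 is strictly dominated by a1, so Row never plays it.
On the remaining 2×2 (a1, a2 vs L, R):
Let Row play a1 with probability p. Expected payoff against L: (-1)p + (-4)(1−p) = 3p − 4; against R: (-5)p + 5(1−p) = −10p + 5.
Setting these equal: 3p − 4 = −10p + 5 ⇒ 13p = 9 ⇒ p = 9/13, and the value is (3)·(9/13) − 4 = -25/13.
For Column: with q = P(L), equating a1's and a2's payoffs gives 4q − 5 = −9q + 5 ⇒ q = 10/13.

9/13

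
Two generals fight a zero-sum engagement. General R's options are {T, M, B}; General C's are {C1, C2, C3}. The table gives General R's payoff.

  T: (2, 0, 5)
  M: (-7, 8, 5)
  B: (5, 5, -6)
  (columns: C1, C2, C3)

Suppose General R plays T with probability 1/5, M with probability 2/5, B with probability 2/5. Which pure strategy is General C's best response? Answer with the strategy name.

If General C plays C1, General R's expected payoff is (1/5)·2 + (2/5)·(-7) + (2/5)·5 = -2/5.
If General C plays C2, General R's expected payoff is (1/5)·0 + (2/5)·8 + (2/5)·5 = 26/5.
If General C plays C3, General R's expected payoff is (1/5)·5 + (2/5)·5 + (2/5)·(-6) = 3/5.
General C minimizes General R's payoff; the smallest is -2/5, so the best response is C1.

C1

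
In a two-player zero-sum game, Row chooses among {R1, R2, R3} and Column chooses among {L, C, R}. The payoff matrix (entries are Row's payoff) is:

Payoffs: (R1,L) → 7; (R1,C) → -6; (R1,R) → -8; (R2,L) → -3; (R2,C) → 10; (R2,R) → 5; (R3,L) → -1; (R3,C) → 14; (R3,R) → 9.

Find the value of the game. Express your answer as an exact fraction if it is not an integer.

Row minima: R1 → -8, R2 → -3, R3 → -1; maximin = -1.
Column maxima: L → 7, C → 14, R → 9; minimax = 7.
-1 ≠ 7, so there is no saddle point; optimal play is mixed.
R2 is strictly dominated by R3, so Row never plays it.
C is strictly dominated by R (it gives Row strictly more in every row), so Column never plays it.
On the remaining 2×2 (R1, R3 vs L, R):
Let Row play R1 with probability p. Expected payoff against L: 7p + (-1)(1−p) = 8p − 1; against R: (-8)p + 9(1−p) = −17p + 9.
Setting these equal: 8p − 1 = −17p + 9 ⇒ 25p = 10 ⇒ p = 2/5, and the value is (8)·(2/5) − 1 = 11/5.
For Column: with q = P(L), equating R1's and R3's payoffs gives 15q − 8 = −10q + 9 ⇒ q = 17/25.

11/5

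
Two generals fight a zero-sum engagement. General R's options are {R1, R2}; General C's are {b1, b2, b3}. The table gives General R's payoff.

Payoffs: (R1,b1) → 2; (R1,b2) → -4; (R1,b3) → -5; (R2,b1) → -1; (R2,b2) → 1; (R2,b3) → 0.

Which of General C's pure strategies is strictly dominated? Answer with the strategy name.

b2

b3 holds General R's payoff strictly below b2 in every row: -5 < -4, 0 < 1.
So b2 is strictly dominated for General C.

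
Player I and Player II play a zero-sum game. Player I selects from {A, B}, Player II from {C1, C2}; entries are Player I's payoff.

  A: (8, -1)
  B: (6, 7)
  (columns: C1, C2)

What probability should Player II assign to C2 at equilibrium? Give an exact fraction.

1/5

Row minima: A → -1, B → 6; maximin = 6.
Column maxima: C1 → 8, C2 → 7; minimax = 7.
6 ≠ 7, so there is no saddle point; optimal play is mixed.
Let Player I play A with probability p. Expected payoff against C1: 8p + 6(1−p) = 2p + 6; against C2: (-1)p + 7(1−p) = −8p + 7.
Setting these equal: 2p + 6 = −8p + 7 ⇒ 10p = 1 ⇒ p = 1/10, and the value is (2)·(1/10) + 6 = 31/5.
For Player II: with q = P(C1), equating A's and B's payoffs gives 9q − 1 = −q + 7 ⇒ q = 4/5.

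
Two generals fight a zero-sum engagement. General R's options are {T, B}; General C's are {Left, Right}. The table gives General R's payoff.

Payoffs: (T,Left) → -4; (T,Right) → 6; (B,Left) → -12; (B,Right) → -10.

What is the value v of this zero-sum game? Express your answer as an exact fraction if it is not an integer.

Row minima: T → -4, B → -12; maximin = -4.
Column maxima: Left → -4, Right → 6; minimax = -4.
Since maximin = minimax = -4, there is a saddle point and the value is -4.

-4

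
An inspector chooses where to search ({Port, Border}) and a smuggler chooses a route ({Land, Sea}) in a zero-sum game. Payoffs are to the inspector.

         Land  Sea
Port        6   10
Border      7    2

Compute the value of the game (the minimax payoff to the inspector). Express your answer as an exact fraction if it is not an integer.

Row minima: Port → 6, Border → 2; maximin = 6.
Column maxima: Land → 7, Sea → 10; minimax = 7.
6 ≠ 7, so there is no saddle point; optimal play is mixed.
Let the inspector play Port with probability p. Expected payoff against Land: 6p + 7(1−p) = −p + 7; against Sea: 10p + 2(1−p) = 8p + 2.
Setting these equal: −p + 7 = 8p + 2 ⇒ −9p = -5 ⇒ p = 5/9, and the value is (-1)·(5/9) + 7 = 58/9.
For the smuggler: with q = P(Land), equating Port's and Border's payoffs gives −4q + 10 = 5q + 2 ⇒ q = 8/9.

58/9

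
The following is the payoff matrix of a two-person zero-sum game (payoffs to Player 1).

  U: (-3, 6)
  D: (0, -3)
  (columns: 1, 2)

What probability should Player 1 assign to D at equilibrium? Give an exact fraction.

3/4

Row minima: U → -3, D → -3; maximin = -3.
Column maxima: 1 → 0, 2 → 6; minimax = 0.
-3 ≠ 0, so there is no saddle point; optimal play is mixed.
Let Player 1 play U with probability p. Expected payoff against 1: (-3)p + 0(1−p) = −3p; against 2: 6p + (-3)(1−p) = 9p − 3.
Setting these equal: −3p = 9p − 3 ⇒ −12p = -3 ⇒ p = 1/4, and the value is (-3)·(1/4) = -3/4.
For Player 2: with q = P(1), equating U's and D's payoffs gives −9q + 6 = 3q − 3 ⇒ q = 3/4.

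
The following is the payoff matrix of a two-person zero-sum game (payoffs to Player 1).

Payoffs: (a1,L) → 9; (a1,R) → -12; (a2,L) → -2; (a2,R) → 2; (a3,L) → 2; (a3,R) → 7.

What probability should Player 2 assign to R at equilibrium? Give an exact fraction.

7/26

Row minima: a1 → -12, a2 → -2, a3 → 2; maximin = 2.
Column maxima: L → 9, R → 7; minimax = 7.
2 ≠ 7, so there is no saddle point; optimal play is mixed.
a2 is strictly dominated by a3, so Player 1 never plays it.
On the remaining 2×2 (a1, a3 vs L, R):
Let Player 1 play a1 with probability p. Expected payoff against L: 9p + 2(1−p) = 7p + 2; against R: (-12)p + 7(1−p) = −19p + 7.
Setting these equal: 7p + 2 = −19p + 7 ⇒ 26p = 5 ⇒ p = 5/26, and the value is (7)·(5/26) + 2 = 87/26.
For Player 2: with q = P(L), equating a1's and a3's payoffs gives 21q − 12 = −5q + 7 ⇒ q = 19/26.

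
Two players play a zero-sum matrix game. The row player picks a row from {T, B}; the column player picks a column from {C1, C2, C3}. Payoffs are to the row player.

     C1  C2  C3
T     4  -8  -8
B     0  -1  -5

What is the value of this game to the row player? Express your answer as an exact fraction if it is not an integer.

-5

Row minima: T → -8, B → -5; maximin = -5.
Column maxima: C1 → 4, C2 → -1, C3 → -5; minimax = -5.
Since maximin = minimax = -5, there is a saddle point and the value is -5.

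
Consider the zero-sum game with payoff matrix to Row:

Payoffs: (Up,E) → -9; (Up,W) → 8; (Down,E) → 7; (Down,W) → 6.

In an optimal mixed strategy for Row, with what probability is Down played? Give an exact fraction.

17/18

Row minima: Up → -9, Down → 6; maximin = 6.
Column maxima: E → 7, W → 8; minimax = 7.
6 ≠ 7, so there is no saddle point; optimal play is mixed.
Let Row play Up with probability p. Expected payoff against E: (-9)p + 7(1−p) = −16p + 7; against W: 8p + 6(1−p) = 2p + 6.
Setting these equal: −16p + 7 = 2p + 6 ⇒ −18p = -1 ⇒ p = 1/18, and the value is (-16)·(1/18) + 7 = 55/9.
For Column: with q = P(E), equating Up's and Down's payoffs gives −17q + 8 = q + 6 ⇒ q = 1/9.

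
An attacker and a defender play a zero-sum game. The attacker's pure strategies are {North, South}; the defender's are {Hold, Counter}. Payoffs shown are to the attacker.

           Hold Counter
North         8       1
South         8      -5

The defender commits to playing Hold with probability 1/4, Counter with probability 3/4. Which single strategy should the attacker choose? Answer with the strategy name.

Expected payoff of North: (1/4)·8 + (3/4)·1 = 11/4.
Expected payoff of South: (1/4)·8 + (3/4)·(-5) = -7/4.
The largest is 11/4, so the attacker's best response is North.

North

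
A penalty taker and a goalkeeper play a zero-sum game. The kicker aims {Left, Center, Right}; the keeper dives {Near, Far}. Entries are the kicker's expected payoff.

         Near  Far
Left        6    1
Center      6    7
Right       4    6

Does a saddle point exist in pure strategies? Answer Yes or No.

Yes

Row minima: Left → 1, Center → 6, Right → 4; maximin = 6.
Column maxima: Near → 6, Far → 7; minimax = 6.
maximin = minimax = 6, so a saddle point exists.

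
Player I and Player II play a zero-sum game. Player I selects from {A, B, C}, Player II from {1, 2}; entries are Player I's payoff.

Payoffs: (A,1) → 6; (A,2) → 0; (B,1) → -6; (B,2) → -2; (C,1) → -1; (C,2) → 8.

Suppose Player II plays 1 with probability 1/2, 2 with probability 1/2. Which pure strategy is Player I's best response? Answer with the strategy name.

C

Expected payoff of A: (1/2)·6 + (1/2)·0 = 3.
Expected payoff of B: (1/2)·(-6) + (1/2)·(-2) = -4.
Expected payoff of C: (1/2)·(-1) + (1/2)·8 = 7/2.
The largest is 7/2, so Player I's best response is C.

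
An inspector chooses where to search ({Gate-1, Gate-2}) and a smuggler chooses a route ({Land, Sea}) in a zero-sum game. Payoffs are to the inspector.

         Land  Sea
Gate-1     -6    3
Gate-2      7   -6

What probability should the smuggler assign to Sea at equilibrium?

13/22

Row minima: Gate-1 → -6, Gate-2 → -6; maximin = -6.
Column maxima: Land → 7, Sea → 3; minimax = 3.
-6 ≠ 3, so there is no saddle point; optimal play is mixed.
Let the inspector play Gate-1 with probability p. Expected payoff against Land: (-6)p + 7(1−p) = −13p + 7; against Sea: 3p + (-6)(1−p) = 9p − 6.
Setting these equal: −13p + 7 = 9p − 6 ⇒ −22p = -13 ⇒ p = 13/22, and the value is (-13)·(13/22) + 7 = -15/22.
For the smuggler: with q = P(Land), equating Gate-1's and Gate-2's payoffs gives −9q + 3 = 13q − 6 ⇒ q = 9/22.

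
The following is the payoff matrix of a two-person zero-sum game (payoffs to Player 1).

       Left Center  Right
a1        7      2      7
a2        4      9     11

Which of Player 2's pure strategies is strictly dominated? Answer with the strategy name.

Right

Center holds Player 1's payoff strictly below Right in every row: 2 < 7, 9 < 11.
So Right is strictly dominated for Player 2.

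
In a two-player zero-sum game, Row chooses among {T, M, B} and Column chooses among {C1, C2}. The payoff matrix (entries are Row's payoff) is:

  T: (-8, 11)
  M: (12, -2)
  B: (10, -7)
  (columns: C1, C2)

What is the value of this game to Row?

116/33

Row minima: T → -8, M → -2, B → -7; maximin = -2.
Column maxima: C1 → 12, C2 → 11; minimax = 11.
-2 ≠ 11, so there is no saddle point; optimal play is mixed.
B is strictly dominated by M, so Row never plays it.
On the remaining 2×2 (T, M vs C1, C2):
Let Row play T with probability p. Expected payoff against C1: (-8)p + 12(1−p) = −20p + 12; against C2: 11p + (-2)(1−p) = 13p − 2.
Setting these equal: −20p + 12 = 13p − 2 ⇒ −33p = -14 ⇒ p = 14/33, and the value is (-20)·(14/33) + 12 = 116/33.
For Column: with q = P(C1), equating T's and M's payoffs gives −19q + 11 = 14q − 2 ⇒ q = 13/33.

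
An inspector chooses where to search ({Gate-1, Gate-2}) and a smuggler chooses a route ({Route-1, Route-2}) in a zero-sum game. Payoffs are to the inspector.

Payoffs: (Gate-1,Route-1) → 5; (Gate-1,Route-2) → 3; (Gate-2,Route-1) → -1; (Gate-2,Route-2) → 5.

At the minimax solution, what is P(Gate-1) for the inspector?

3/4

Row minima: Gate-1 → 3, Gate-2 → -1; maximin = 3.
Column maxima: Route-1 → 5, Route-2 → 5; minimax = 5.
3 ≠ 5, so there is no saddle point; optimal play is mixed.
Let the inspector play Gate-1 with probability p. Expected payoff against Route-1: 5p + (-1)(1−p) = 6p − 1; against Route-2: 3p + 5(1−p) = −2p + 5.
Setting these equal: 6p − 1 = −2p + 5 ⇒ 8p = 6 ⇒ p = 3/4, and the value is (6)·(3/4) − 1 = 7/2.
For the smuggler: with q = P(Route-1), equating Gate-1's and Gate-2's payoffs gives 2q + 3 = −6q + 5 ⇒ q = 1/4.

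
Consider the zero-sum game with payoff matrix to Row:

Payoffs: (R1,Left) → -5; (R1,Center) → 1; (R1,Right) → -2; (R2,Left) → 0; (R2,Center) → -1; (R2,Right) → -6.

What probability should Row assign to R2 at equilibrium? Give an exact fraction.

1/3

Row minima: R1 → -5, R2 → -6; maximin = -5.
Column maxima: Left → 0, Center → 1, Right → -2; minimax = -2.
-5 ≠ -2, so there is no saddle point; optimal play is mixed.
Center is strictly dominated by Right (it gives Row strictly more in every row), so Column never plays it.
On the remaining 2×2 (R1, R2 vs Left, Right):
Let Row play R1 with probability p. Expected payoff against Left: (-5)p + 0(1−p) = −5p; against Right: (-2)p + (-6)(1−p) = 4p − 6.
Setting these equal: −5p = 4p − 6 ⇒ −9p = -6 ⇒ p = 2/3, and the value is (-5)·(2/3) = -10/3.
For Column: with q = P(Left), equating R1's and R2's payoffs gives −3q − 2 = 6q − 6 ⇒ q = 4/9.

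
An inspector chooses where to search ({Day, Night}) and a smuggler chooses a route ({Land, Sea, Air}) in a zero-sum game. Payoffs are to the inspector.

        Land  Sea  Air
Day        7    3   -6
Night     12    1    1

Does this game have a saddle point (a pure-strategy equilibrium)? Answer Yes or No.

Row minima: Day → -6, Night → 1; maximin = 1.
Column maxima: Land → 12, Sea → 3, Air → 1; minimax = 1.
maximin = minimax = 1, so a saddle point exists.

Yes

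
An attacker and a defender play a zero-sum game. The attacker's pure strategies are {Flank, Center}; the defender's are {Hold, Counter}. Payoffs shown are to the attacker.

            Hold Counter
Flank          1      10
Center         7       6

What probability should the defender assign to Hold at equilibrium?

Row minima: Flank → 1, Center → 6; maximin = 6.
Column maxima: Hold → 7, Counter → 10; minimax = 7.
6 ≠ 7, so there is no saddle point; optimal play is mixed.
Let the attacker play Flank with probability p. Expected payoff against Hold: 1p + 7(1−p) = −6p + 7; against Counter: 10p + 6(1−p) = 4p + 6.
Setting these equal: −6p + 7 = 4p + 6 ⇒ −10p = -1 ⇒ p = 1/10, and the value is (-6)·(1/10) + 7 = 32/5.
For the defender: with q = P(Hold), equating Flank's and Center's payoffs gives −9q + 10 = q + 6 ⇒ q = 2/5.

2/5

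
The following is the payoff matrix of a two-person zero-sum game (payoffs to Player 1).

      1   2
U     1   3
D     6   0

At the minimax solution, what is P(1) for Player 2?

3/8

Row minima: U → 1, D → 0; maximin = 1.
Column maxima: 1 → 6, 2 → 3; minimax = 3.
1 ≠ 3, so there is no saddle point; optimal play is mixed.
Let Player 1 play U with probability p. Expected payoff against 1: 1p + 6(1−p) = −5p + 6; against 2: 3p + 0(1−p) = 3p.
Setting these equal: −5p + 6 = 3p ⇒ −8p = -6 ⇒ p = 3/4, and the value is (-5)·(3/4) + 6 = 9/4.
For Player 2: with q = P(1), equating U's and D's payoffs gives −2q + 3 = 6q ⇒ q = 3/8.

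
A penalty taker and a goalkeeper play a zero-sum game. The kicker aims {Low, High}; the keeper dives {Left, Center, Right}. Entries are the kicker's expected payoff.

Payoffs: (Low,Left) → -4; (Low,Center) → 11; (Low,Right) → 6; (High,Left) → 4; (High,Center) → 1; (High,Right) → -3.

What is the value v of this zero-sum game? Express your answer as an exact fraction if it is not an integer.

Row minima: Low → -4, High → -3; maximin = -3.
Column maxima: Left → 4, Center → 11, Right → 6; minimax = 4.
-3 ≠ 4, so there is no saddle point; optimal play is mixed.
Center is strictly dominated by Right (it gives the kicker strictly more in every row), so the keeper never plays it.
On the remaining 2×2 (Low, High vs Left, Right):
Let the kicker play Low with probability p. Expected payoff against Left: (-4)p + 4(1−p) = −8p + 4; against Right: 6p + (-3)(1−p) = 9p − 3.
Setting these equal: −8p + 4 = 9p − 3 ⇒ −17p = -7 ⇒ p = 7/17, and the value is (-8)·(7/17) + 4 = 12/17.
For the keeper: with q = P(Left), equating Low's and High's payoffs gives −10q + 6 = 7q − 3 ⇒ q = 9/17.

12/17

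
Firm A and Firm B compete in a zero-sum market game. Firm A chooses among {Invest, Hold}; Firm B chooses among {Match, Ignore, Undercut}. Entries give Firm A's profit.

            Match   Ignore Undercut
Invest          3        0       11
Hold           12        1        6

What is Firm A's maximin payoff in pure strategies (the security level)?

Row minima: Invest → 0, Hold → 1.
The best of these is 1.

1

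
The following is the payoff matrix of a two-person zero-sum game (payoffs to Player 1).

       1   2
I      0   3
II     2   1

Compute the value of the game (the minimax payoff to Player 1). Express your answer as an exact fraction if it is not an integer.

Row minima: I → 0, II → 1; maximin = 1.
Column maxima: 1 → 2, 2 → 3; minimax = 2.
1 ≠ 2, so there is no saddle point; optimal play is mixed.
Let Player 1 play I with probability p. Expected payoff against 1: 0p + 2(1−p) = −2p + 2; against 2: 3p + 1(1−p) = 2p + 1.
Setting these equal: −2p + 2 = 2p + 1 ⇒ −4p = -1 ⇒ p = 1/4, and the value is (-2)·(1/4) + 2 = 3/2.
For Player 2: with q = P(1), equating I's and II's payoffs gives −3q + 3 = q + 1 ⇒ q = 1/2.

3/2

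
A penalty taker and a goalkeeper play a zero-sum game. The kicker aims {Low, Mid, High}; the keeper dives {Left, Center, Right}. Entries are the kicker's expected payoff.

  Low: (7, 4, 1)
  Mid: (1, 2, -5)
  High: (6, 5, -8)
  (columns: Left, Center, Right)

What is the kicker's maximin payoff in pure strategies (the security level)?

Row minima: Low → 1, Mid → -5, High → -8.
The best of these is 1.

1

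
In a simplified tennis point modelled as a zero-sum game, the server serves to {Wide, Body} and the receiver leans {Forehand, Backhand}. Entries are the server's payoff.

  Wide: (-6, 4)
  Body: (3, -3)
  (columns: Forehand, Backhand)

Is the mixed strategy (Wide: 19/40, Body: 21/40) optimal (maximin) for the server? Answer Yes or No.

Against Forehand this mix gives (19/40)·(-6) + (21/40)·3 = -51/40.
Against Backhand this mix gives (19/40)·4 + (21/40)·(-3) = 13/40.
The receiver will play Forehand, holding the server to -51/40. Shifting weight toward the row that does better against Forehand would raise this floor (the equalizing mix achieves -3/8 against both Forehand and Backhand), so the proposed strategy is not optimal.

No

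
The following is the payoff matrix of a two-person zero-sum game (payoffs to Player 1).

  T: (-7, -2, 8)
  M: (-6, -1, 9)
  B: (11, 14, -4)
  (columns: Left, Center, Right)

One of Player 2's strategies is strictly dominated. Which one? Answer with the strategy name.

Center

Left holds Player 1's payoff strictly below Center in every row: -7 < -2, -6 < -1, 11 < 14.
So Center is strictly dominated for Player 2.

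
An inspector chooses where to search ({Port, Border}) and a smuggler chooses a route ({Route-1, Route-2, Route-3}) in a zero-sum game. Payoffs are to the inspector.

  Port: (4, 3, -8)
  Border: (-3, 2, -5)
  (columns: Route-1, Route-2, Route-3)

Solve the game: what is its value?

Row minima: Port → -8, Border → -5; maximin = -5.
Column maxima: Route-1 → 4, Route-2 → 3, Route-3 → -5; minimax = -5.
Since maximin = minimax = -5, there is a saddle point and the value is -5.

-5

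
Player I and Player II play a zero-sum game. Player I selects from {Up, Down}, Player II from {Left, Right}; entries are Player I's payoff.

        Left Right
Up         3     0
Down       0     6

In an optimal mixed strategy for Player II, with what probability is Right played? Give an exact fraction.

1/3

Row minima: Up → 0, Down → 0; maximin = 0.
Column maxima: Left → 3, Right → 6; minimax = 3.
0 ≠ 3, so there is no saddle point; optimal play is mixed.
Let Player I play Up with probability p. Expected payoff against Left: 3p + 0(1−p) = 3p; against Right: 0p + 6(1−p) = −6p + 6.
Setting these equal: 3p = −6p + 6 ⇒ 9p = 6 ⇒ p = 2/3, and the value is (3)·(2/3) = 2.
For Player II: with q = P(Left), equating Up's and Down's payoffs gives 3q = −6q + 6 ⇒ q = 2/3.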